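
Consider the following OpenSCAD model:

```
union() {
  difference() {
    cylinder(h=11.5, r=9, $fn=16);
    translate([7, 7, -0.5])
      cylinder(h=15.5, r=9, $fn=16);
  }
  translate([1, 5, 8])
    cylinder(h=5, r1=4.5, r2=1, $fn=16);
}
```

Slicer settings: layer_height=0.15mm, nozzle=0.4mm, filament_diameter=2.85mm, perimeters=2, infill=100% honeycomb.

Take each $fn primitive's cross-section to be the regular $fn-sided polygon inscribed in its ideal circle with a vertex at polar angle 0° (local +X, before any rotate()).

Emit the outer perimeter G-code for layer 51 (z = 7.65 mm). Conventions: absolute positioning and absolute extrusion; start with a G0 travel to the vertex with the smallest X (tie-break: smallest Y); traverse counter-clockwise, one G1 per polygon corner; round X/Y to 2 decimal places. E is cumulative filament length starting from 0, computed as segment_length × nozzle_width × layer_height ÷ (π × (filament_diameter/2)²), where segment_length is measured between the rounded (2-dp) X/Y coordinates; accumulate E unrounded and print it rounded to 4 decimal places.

At z = 7.65 mm: the r=9 cylinder contributes a regular 16-gon of circumradius 9; the cylinder at (7, 7): section is a regular 16-gon, circumradius r=9; Taking the first minus the rest: starting from the r=9 cylinder, the r=9 cylinder at (7, 7) partially overlaps it — only the 81.66 mm² overlap (of its 247.98 mm²) is removed, clipping the outline — 1 connected region; the cone at (1, 5) is absent (z outside [8, 13]); Taking the union: only that combined region is present, so the union is just that shape — 1 connected region. The outline is a single polygon with 18 vertices. Extrusion per mm of travel: 0.4 × 0.15 / (π × 1.425²) = 0.009405. Accumulating E over each segment gives final E = 0.5282.

G0 X-9.00 Y0.00 Z7.65
G1 X-8.31 Y-3.44 E0.0330
G1 X-6.36 Y-6.36 E0.0660
G1 X-3.44 Y-8.31 E0.0990
G1 X0.00 Y-9.00 E0.1320
G1 X3.44 Y-8.31 E0.1650
G1 X6.36 Y-6.36 E0.1981
G1 X8.31 Y-3.44 E0.2311
G1 X8.67 Y-1.67 E0.2481
G1 X7.00 Y-2.00 E0.2641
G1 X3.56 Y-1.31 E0.2971
G1 X0.64 Y0.64 E0.3301
G1 X-1.31 Y3.56 E0.3631
G1 X-2.00 Y7.00 E0.3961
G1 X-1.67 Y8.67 E0.4121
G1 X-3.44 Y8.31 E0.4291
G1 X-6.36 Y6.36 E0.4622
G1 X-8.31 Y3.44 E0.4952
G1 X-9.00 Y0.00 E0.5282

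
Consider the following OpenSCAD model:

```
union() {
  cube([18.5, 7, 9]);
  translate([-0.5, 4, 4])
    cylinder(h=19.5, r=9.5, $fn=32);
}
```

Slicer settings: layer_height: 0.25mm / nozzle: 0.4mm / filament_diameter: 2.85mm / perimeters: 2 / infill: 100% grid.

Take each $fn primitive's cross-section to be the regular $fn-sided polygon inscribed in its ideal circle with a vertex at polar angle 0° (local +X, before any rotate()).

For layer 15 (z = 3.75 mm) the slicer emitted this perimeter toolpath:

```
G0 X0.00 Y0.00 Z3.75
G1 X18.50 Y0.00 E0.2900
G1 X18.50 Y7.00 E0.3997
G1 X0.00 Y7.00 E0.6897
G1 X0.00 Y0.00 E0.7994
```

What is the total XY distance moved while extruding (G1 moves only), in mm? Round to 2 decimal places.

Sum the Euclidean lengths of each G1 segment: total = 51.00 mm.

51.00 mm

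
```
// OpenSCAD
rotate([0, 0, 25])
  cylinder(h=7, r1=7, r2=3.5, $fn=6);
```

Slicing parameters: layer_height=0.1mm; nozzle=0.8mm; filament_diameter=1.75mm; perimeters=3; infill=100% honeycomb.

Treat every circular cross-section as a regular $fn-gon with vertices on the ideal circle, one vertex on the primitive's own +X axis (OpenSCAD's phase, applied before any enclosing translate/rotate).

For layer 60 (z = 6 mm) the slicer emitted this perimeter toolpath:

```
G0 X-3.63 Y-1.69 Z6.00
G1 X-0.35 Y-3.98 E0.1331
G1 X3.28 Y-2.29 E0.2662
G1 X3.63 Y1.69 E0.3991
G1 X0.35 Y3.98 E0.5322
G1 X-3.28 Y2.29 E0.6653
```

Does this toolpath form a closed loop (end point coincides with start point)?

Start point (G0): (-3.63, -1.69). End point (last G1): the path does not return to the start — open.

no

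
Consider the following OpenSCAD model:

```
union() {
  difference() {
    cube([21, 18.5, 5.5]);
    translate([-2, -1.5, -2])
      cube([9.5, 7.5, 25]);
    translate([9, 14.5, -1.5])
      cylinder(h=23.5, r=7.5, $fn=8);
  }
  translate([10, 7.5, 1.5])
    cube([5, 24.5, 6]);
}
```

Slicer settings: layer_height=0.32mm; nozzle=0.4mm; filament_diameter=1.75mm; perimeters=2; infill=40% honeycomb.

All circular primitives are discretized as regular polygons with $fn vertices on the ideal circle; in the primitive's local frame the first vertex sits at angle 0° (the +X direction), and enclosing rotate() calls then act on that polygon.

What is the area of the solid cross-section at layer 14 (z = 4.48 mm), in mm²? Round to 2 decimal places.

327.81 mm²

At z = 4.48 mm: the cube is present — its section is the full 21×18.5 rectangle (area 388.50 mm²); the cube at (-2, -1.5) (footprint 9.5×7.5) is included at this height (area 71.25 mm²); the r=7.5 cylinder at (9, 14.5) contributes a regular 8-gon of circumradius 7.5 (area = (8/2)·7.500²·sin(360°/8) = 159.10 mm²); After the difference (first − rest): starting from the 21×18.5 cube (388.50 mm²), the 9.5×7.5 cube at (-2, -1.5) partially overlaps it — only the 45.00 mm² overlap (of its 71.25 mm²) is removed, clipping the outline; the r=7.5 cylinder at (9, 14.5) partially overlaps it — only the 132.92 mm² overlap (of its 159.10 mm²) is removed, clipping the outline — area = 210.58 mm²; the cube at (10, 7.5) (footprint 5×24.5) is included at this height (area 122.50 mm²); Merging all regions: the regions partially overlap — summed areas 333.08 mm² minus the doubly-counted overlap 5.27 mm² gives 327.81 mm² — area = 327.81 mm². Overall, the cross-section is one region with 1 hole. Net area = 327.81 mm².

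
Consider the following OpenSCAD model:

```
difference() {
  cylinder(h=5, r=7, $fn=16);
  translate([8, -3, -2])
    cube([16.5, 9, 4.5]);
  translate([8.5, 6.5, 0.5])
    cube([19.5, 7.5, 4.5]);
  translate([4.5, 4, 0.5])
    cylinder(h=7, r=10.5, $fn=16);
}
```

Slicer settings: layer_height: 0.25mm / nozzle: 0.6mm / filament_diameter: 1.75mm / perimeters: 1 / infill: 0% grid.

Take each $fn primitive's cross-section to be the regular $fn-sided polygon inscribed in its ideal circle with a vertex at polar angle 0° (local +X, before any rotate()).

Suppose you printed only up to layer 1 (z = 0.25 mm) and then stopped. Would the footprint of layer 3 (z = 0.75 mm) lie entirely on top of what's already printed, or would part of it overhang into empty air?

entirely on top

Compare the two slices. At z = 0.25: the r=7 cylinder contributes a regular 16-gon of circumradius 7 (area = (16/2)·7.000²·sin(360°/16) = 150.01 mm²); the cube at (8, -3) is present — its section is the full 16.5×9 rectangle (area 148.50 mm²); the cube at (8.5, 6.5) does not reach this height (z outside [0.5, 5]); the cylinder at (4.5, 4) is not intersected at this z (z outside [0.5, 7.5]); Taking the first minus the rest: starting from the r=7 cylinder (150.01 mm²), the 16.5×9 cube at (8, -3) misses the remaining region (no effect) — area = 150.01 mm². At z = 0.75: the r=7 cylinder gives a regular 16-gon of circumradius 7 (constant along its height) (area = (16/2)·7.000²·sin(360°/16) = 150.01 mm²); the cube at (8, -3) (footprint 16.5×9) is included at this height (area 148.50 mm²); the 19.5×7.5 cube at (8.5, 6.5) contributes its full rectangle (area 146.25 mm²); the cylinder at (4.5, 4): section is a regular 16-gon, circumradius r=10.5 (area = (16/2)·10.500²·sin(360°/16) = 337.53 mm²); Taking the first minus the rest: starting from the r=7 cylinder (150.01 mm²), the 16.5×9 cube at (8, -3) misses the remaining region (no effect); the 19.5×7.5 cube at (8.5, 6.5) misses the remaining region (no effect); the r=10.5 cylinder at (4.5, 4) partially overlaps it — only the 123.18 mm² overlap (of its 337.53 mm²) is removed, clipping the outline — area = 26.83 mm². Checking containment: the cross-section at z = 0.75 is a subset of the cross-section at z = 0.25.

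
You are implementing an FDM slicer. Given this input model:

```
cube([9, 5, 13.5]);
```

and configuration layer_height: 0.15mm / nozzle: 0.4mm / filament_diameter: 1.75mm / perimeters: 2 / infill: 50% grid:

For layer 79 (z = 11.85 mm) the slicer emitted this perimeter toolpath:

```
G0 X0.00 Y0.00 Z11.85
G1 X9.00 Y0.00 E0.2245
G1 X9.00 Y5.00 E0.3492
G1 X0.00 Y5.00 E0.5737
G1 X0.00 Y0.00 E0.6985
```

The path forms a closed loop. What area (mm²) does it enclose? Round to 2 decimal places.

45.00 mm²

Apply the shoelace formula to the sequence of (X, Y) vertices; enclosed area = 45.00 mm².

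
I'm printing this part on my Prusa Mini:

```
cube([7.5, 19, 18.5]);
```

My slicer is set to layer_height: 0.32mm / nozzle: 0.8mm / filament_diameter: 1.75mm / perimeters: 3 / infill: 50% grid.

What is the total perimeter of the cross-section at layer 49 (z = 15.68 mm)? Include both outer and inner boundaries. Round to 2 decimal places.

At z = 15.68 mm: the 7.5×19 cube contributes its full rectangle (perimeter 53.00 mm). Overall, the cross-section is a single solid region. Total boundary length (outer) = 53.00 mm.

53.00 mm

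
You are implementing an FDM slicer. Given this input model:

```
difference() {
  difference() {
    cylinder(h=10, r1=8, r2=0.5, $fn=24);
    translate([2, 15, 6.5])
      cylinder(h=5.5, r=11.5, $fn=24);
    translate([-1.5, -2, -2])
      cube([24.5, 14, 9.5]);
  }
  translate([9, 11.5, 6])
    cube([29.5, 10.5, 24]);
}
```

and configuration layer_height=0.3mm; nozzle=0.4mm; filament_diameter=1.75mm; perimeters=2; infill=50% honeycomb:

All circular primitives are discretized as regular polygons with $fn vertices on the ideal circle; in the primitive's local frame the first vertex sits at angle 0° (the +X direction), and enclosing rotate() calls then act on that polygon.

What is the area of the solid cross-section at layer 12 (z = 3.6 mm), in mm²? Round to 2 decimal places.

44.35 mm²

At z = 3.6 mm: the cone contributes a regular 24-gon of circumradius 5.300 (interpolated between r1=8 and r2=0.5 at t=0.360) (area = (24/2)·5.300²·sin(360°/24) = 87.24 mm²); the cylinder at (2, 15) is not intersected at this z (z outside [6.5, 12]); the cube at (-1.5, -2) (footprint 24.5×14) is included at this height (area 343.00 mm²); Subtracting the remaining from the first: starting from the cone (87.24 mm²), the 24.5×14 cube at (-1.5, -2) partially overlaps it — only the 42.89 mm² overlap (of its 343.00 mm²) is removed, clipping the outline — area = 44.35 mm²; the cube at (9, 11.5) is absent (z outside [6, 30]); After the difference (first − rest): none of the subtracted shapes is present at this height, so that combined region is unchanged — area = 44.35 mm². Overall, the cross-section is a single solid region. Net area = 44.35 mm².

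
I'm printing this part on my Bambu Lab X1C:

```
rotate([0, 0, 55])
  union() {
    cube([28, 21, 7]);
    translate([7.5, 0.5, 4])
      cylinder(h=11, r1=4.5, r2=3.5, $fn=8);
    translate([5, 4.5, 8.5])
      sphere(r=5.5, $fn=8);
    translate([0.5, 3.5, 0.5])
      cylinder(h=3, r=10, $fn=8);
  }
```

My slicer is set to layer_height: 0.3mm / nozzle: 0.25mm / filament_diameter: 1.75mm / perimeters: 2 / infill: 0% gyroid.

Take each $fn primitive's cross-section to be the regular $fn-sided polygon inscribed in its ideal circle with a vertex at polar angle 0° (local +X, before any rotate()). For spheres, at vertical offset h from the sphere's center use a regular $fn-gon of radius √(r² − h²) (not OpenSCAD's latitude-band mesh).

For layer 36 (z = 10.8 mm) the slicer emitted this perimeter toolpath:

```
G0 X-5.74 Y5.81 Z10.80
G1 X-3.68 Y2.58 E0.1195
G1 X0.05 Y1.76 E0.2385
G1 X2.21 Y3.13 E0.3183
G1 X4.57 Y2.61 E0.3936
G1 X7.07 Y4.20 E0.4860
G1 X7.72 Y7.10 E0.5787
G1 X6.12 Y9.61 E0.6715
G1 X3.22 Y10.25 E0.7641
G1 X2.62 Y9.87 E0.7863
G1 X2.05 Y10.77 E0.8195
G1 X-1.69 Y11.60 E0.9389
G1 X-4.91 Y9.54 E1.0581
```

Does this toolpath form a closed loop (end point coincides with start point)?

Start point (G0): (-5.74, 5.81). End point (last G1): the path does not return to the start — open.

no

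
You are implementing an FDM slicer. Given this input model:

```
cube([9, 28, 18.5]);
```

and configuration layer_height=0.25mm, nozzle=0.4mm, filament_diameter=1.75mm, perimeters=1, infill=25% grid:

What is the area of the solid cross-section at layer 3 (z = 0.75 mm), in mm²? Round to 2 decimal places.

At z = 0.75 mm: the 9×28 cube contributes its full rectangle (area 252.00 mm²). Overall, the cross-section is a single solid region. Net area = 252.00 mm².

252.00 mm²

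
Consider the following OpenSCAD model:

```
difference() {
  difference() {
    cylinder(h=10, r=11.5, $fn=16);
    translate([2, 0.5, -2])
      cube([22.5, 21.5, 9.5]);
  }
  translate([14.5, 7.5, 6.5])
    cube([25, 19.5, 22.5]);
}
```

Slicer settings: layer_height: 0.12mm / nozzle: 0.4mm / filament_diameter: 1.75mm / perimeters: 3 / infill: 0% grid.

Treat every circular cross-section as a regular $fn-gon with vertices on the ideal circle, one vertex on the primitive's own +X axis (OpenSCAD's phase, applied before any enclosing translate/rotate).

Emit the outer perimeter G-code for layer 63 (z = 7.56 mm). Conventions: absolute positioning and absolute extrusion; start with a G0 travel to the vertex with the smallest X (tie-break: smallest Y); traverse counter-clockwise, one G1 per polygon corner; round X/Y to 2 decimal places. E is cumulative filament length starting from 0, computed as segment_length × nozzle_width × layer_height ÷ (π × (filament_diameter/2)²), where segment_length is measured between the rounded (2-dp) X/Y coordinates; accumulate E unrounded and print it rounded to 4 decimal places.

At z = 7.56 mm: the r=11.5 cylinder gives a regular 16-gon of circumradius 11.5 (constant along its height); the cube at (2, 0.5) does not reach this height (z outside [-2, 7.5]); Subtracting the remaining from the first: none of the subtracted shapes is present at this height, so the r=11.5 cylinder is unchanged — 1 connected region; the cube at (14.5, 7.5) is present — its section is the full 25×19.5 rectangle; Subtracting the remaining from the first: starting from the result so far, the 25×19.5 cube at (14.5, 7.5) misses the remaining region (no effect) — 1 connected region. The outline is a single polygon with 16 vertices. Extrusion per mm of travel: 0.4 × 0.12 / (π × 0.875²) = 0.019956. Accumulating E over each segment gives final E = 1.4323.

G0 X-11.50 Y0.00 Z7.56
G1 X-10.62 Y-4.40 E0.0895
G1 X-8.13 Y-8.13 E0.1790
G1 X-4.40 Y-10.62 E0.2685
G1 X0.00 Y-11.50 E0.3581
G1 X4.40 Y-10.62 E0.4476
G1 X8.13 Y-8.13 E0.5371
G1 X10.62 Y-4.40 E0.6266
G1 X11.50 Y0.00 E0.7162
G1 X10.62 Y4.40 E0.8057
G1 X8.13 Y8.13 E0.8952
G1 X4.40 Y10.62 E0.9847
G1 X0.00 Y11.50 E1.0743
G1 X-4.40 Y10.62 E1.1638
G1 X-8.13 Y8.13 E1.2533
G1 X-10.62 Y4.40 E1.3428
G1 X-11.50 Y0.00 E1.4323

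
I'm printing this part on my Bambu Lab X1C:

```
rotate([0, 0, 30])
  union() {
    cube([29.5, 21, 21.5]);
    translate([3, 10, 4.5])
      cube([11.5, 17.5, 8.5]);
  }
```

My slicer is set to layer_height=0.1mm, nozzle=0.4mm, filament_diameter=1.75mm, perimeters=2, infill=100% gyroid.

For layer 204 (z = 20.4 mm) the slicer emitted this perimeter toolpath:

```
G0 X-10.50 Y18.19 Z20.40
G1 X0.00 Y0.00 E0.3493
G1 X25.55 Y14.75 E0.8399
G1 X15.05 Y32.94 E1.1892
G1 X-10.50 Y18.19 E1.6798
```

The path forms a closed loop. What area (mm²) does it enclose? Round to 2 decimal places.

619.63 mm²

Apply the shoelace formula to the sequence of (X, Y) vertices; enclosed area = 619.63 mm².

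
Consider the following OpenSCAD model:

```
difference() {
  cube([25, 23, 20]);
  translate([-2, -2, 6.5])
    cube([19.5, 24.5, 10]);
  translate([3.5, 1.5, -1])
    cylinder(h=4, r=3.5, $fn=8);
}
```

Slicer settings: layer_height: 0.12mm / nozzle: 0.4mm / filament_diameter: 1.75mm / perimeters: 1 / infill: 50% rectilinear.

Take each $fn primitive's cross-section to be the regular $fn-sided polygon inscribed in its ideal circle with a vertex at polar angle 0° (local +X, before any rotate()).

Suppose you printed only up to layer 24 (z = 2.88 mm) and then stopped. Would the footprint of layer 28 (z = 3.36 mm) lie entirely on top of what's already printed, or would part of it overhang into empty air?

Compare the two slices. At z = 2.88: the cube (footprint 25×23) is included at this height (area 575.00 mm²); the cube at (-2, -2) is absent (z outside [6.5, 16.5]); the r=3.5 cylinder at (3.5, 1.5) gives a regular 8-gon of circumradius 3.5 (constant along its height) (area = (8/2)·3.500²·sin(360°/8) = 34.65 mm²); Subtracting the remaining from the first: starting from the 25×23 cube (575.00 mm²), the r=3.5 cylinder at (3.5, 1.5) partially overlaps it — only the 26.89 mm² overlap (of its 34.65 mm²) is removed, clipping the outline — area = 548.11 mm². At z = 3.36: the cube (footprint 25×23) is included at this height (area 575.00 mm²); the cube at (-2, -2) does not reach this height (z outside [6.5, 16.5]); the cylinder at (3.5, 1.5) is absent (z outside [-1, 3]); Subtracting the remaining from the first: none of the subtracted shapes is present at this height, so the 25×23 cube is unchanged — area = 575.00 mm². Checking containment: at z = 3.36 the cross-section extends beyond the z = 2.88 cross-section by about 26.89 mm².

part overhangs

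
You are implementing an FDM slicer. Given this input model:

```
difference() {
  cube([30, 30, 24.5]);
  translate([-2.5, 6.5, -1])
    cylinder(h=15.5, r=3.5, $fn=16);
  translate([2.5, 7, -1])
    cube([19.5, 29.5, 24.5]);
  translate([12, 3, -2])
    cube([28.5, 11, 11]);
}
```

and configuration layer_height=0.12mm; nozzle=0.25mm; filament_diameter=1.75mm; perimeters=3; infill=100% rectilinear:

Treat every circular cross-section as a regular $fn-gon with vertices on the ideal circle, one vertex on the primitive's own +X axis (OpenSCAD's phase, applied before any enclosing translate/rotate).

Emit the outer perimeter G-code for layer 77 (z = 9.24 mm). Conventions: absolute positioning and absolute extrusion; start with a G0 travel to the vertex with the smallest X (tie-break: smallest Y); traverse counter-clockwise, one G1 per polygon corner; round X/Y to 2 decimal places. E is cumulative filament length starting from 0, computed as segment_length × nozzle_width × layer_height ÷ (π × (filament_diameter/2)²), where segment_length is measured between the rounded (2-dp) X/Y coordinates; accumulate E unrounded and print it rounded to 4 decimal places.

At z = 9.24 mm: the cube (footprint 30×30) is included at this height; the r=3.5 cylinder at (-2.5, 6.5) contributes a regular 16-gon of circumradius 3.5; the cube at (2.5, 7) is present — its section is the full 19.5×29.5 rectangle; the cube at (12, 3) does not reach this height (z outside [-2, 9]); Taking the first minus the rest: starting from the 30×30 cube, the r=3.5 cylinder at (-2.5, 6.5) partially overlaps it — only the 3.13 mm² overlap (of its 37.50 mm²) is removed, clipping the outline; the 19.5×29.5 cube at (2.5, 7) partially overlaps it — only the 448.50 mm² overlap (of its 575.25 mm²) is removed, clipping the outline — 1 connected region. The outline is a single polygon with 13 vertices. Extrusion per mm of travel: 0.25 × 0.12 / (π × 0.875²) = 0.012473. Accumulating E over each segment gives final E = 2.0766.

G0 X0.00 Y0.00 Z9.24
G1 X30.00 Y0.00 E0.3742
G1 X30.00 Y30.00 E0.7484
G1 X22.00 Y30.00 E0.8481
G1 X22.00 Y7.00 E1.1350
G1 X2.50 Y7.00 E1.3782
G1 X2.50 Y30.00 E1.6651
G1 X0.00 Y30.00 E1.6963
G1 X0.00 Y8.94 E1.9589
G1 X0.73 Y7.84 E1.9754
G1 X1.00 Y6.50 E1.9925
G1 X0.73 Y5.16 E2.0095
G1 X0.00 Y4.06 E2.0260
G1 X0.00 Y0.00 E2.0766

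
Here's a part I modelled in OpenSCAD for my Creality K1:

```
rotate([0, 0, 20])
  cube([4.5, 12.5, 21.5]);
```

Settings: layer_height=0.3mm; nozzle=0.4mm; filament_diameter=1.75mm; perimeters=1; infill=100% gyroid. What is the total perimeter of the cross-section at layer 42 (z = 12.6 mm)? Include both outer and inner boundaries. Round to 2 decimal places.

At z = 12.6 mm: the 4.5×12.5 cube contributes its full rectangle (perimeter 34.00 mm); (whole slice rotated 20° about Z — lengths, areas and connectivity unchanged). Overall, the cross-section is a single solid region. Total boundary length (outer) = 34.00 mm.

34.00 mm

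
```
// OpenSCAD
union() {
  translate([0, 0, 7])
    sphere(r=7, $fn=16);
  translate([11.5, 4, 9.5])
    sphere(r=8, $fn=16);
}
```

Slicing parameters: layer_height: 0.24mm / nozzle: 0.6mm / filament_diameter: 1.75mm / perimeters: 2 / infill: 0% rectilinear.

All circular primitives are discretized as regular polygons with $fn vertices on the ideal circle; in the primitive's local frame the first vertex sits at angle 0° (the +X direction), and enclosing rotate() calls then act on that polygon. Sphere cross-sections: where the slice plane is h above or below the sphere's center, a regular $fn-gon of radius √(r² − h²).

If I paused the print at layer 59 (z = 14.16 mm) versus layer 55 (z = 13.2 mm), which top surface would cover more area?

layer 55 (z = 13.2 mm)

Layer 59 (z = 14.16): the sphere is not intersected at this z (|z−center|=7.160 > r=7); the r=8 sphere at (11.5, 4) slices to a regular 16-gon of circumradius 6.503 (√(r²−h²) with h=4.66 from center) (area = (16/2)·6.503²·sin(360°/16) = 129.45 mm²); Merging all regions: only the r=8 sphere at (11.5, 4) is present, so the union is just that shape — area = 129.45 mm². So its area = 129.45 mm². Layer 55 (z = 13.2): the r=7 sphere contributes a regular 16-gon of circumradius √(7²−6.2²) = 3.250 (area = (16/2)·3.250²·sin(360°/16) = 32.33 mm²); the r=8 sphere at (11.5, 4) contributes a regular 16-gon of circumradius √(8²−3.7²) = 7.093 (area = (16/2)·7.093²·sin(360°/16) = 154.02 mm²); Merging all regions: the 2 present regions are separate (no shared area or edge), so areas and boundary lengths simply add and each stays a separate island — area = 186.35 mm². So its area = 186.35 mm². Layer 55 is larger (186.35 vs 129.45 mm²).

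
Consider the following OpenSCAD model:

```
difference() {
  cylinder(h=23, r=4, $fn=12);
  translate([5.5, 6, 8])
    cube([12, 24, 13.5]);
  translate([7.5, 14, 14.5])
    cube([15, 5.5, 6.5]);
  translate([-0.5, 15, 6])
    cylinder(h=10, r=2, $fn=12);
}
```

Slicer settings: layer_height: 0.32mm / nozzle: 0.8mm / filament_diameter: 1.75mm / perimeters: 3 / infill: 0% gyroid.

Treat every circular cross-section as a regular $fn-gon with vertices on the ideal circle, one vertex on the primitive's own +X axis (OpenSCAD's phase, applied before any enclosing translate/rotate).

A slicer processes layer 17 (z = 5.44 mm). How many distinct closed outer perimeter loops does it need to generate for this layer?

At z = 5.44 mm: the cylinder: section is a regular 12-gon, circumradius r=4; the cube at (5.5, 6) is not intersected at this z (z outside [8, 21.5]); the cube at (7.5, 14) does not reach this height (z outside [14.5, 21]); the cylinder at (-0.5, 15) does not reach this height (z outside [6, 16]); Subtracting the remaining from the first: none of the subtracted shapes is present at this height, so the r=4 cylinder is unchanged — 1 connected region. The result has 1 disconnected region.

1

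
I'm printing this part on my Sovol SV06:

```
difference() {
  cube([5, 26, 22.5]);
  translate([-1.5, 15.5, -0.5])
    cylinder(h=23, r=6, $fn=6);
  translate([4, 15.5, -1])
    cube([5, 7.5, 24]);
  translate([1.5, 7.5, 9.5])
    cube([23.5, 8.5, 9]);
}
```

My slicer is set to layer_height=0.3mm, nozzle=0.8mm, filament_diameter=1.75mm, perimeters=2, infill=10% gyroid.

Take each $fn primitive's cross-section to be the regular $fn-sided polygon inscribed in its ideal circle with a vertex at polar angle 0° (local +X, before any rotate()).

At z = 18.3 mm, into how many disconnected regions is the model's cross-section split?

At z = 18.3 mm: the 5×26 cube contributes its full rectangle; the r=6 cylinder at (-1.5, 15.5) gives a regular 6-gon of circumradius 6 (constant along its height); the cube at (4, 15.5) (footprint 5×7.5) is included at this height; the cube at (1.5, 7.5) (footprint 23.5×8.5) is included at this height; Taking the first minus the rest: starting from the 5×26 cube, the r=6 cylinder at (-1.5, 15.5) partially overlaps it — only the 31.18 mm² overlap (of its 93.53 mm²) is removed, clipping the outline; the 5×7.5 cube at (4, 15.5) partially overlaps it — only the 7.28 mm² overlap (of its 37.50 mm²) is removed, clipping the outline; the 23.5×8.5 cube at (1.5, 7.5) partially overlaps it — only the 20.21 mm² overlap (of its 199.75 mm²) is removed, clipping the outline — 2 connected regions. The result has 2 disconnected regions.

2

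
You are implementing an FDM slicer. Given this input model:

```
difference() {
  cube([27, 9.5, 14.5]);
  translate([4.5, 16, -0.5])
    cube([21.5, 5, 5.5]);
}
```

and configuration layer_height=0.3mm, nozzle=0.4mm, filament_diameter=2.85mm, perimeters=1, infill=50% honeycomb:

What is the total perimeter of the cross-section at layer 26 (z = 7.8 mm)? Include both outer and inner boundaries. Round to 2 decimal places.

At z = 7.8 mm: the cube (footprint 27×9.5) is included at this height (perimeter 73.00 mm); the cube at (4.5, 16) is absent (z outside [-0.5, 5]); Taking the first minus the rest: none of the subtracted shapes is present at this height, so the 27×9.5 cube is unchanged — boundary = 73.00 mm. Overall, the cross-section is a single solid region. Total boundary length (outer) = 73.00 mm.

73.00 mm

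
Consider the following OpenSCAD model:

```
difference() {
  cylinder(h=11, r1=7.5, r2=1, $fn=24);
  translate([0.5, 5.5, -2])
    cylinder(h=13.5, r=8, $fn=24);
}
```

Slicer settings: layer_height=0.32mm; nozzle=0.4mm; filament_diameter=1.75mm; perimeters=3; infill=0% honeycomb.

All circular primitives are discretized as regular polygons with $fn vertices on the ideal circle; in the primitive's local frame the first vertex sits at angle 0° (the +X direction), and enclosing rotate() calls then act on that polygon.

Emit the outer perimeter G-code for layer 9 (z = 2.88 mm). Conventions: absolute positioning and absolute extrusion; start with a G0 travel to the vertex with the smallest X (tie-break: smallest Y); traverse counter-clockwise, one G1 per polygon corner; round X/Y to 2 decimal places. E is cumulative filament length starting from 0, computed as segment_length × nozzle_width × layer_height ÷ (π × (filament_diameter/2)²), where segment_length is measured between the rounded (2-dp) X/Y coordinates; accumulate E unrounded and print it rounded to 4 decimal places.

G0 X-5.80 Y0.00 Z2.88
G1 X-5.60 Y-1.50 E0.0805
G1 X-5.02 Y-2.90 E0.1612
G1 X-4.10 Y-4.10 E0.2416
G1 X-2.90 Y-5.02 E0.3221
G1 X-1.50 Y-5.60 E0.4028
G1 X0.00 Y-5.80 E0.4833
G1 X1.50 Y-5.60 E0.5638
G1 X2.90 Y-5.02 E0.6445
G1 X4.10 Y-4.10 E0.7249
G1 X5.02 Y-2.90 E0.8054
G1 X5.60 Y-1.50 E0.8860
G1 X5.73 Y-0.48 E0.9408
G1 X4.50 Y-1.43 E1.0235
G1 X2.57 Y-2.23 E1.1346
G1 X0.50 Y-2.50 E1.2457
G1 X-1.57 Y-2.23 E1.3568
G1 X-3.50 Y-1.43 E1.4680
G1 X-5.16 Y-0.16 E1.5792
G1 X-5.72 Y0.58 E1.6286
G1 X-5.80 Y0.00 E1.6598

At z = 2.88 mm: the cone contributes a regular 24-gon of circumradius 5.798 (interpolated between r1=7.5 and r2=1 at t=0.262); the r=8 cylinder at (0.5, 5.5) gives a regular 24-gon of circumradius 8 (constant along its height); After the difference (first − rest): starting from the cone, the r=8 cylinder at (0.5, 5.5) partially overlaps it — only the 71.41 mm² overlap (of its 198.77 mm²) is removed, clipping the outline — 1 connected region. The outline is a single polygon with 20 vertices. Extrusion per mm of travel: 0.4 × 0.32 / (π × 0.875²) = 0.053216. Accumulating E over each segment gives final E = 1.6598.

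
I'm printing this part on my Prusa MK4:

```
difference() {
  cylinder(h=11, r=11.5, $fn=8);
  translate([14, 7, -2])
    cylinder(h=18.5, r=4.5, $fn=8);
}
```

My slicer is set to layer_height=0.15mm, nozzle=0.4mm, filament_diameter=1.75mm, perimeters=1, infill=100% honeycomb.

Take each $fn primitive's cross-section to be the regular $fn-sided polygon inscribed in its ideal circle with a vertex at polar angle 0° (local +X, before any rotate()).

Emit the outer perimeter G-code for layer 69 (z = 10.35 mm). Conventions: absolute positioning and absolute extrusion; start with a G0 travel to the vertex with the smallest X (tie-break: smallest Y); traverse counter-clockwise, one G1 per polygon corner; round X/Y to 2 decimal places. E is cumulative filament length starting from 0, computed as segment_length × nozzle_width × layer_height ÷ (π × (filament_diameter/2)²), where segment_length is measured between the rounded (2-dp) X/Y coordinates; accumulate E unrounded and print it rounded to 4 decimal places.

At z = 10.35 mm: the r=11.5 cylinder gives a regular 8-gon of circumradius 11.5 (constant along its height); the cylinder at (14, 7): section is a regular 8-gon, circumradius r=4.5; Taking the first minus the rest: starting from the r=11.5 cylinder, the r=4.5 cylinder at (14, 7) misses the remaining region (no effect) — 1 connected region. The outline is a single polygon with 8 vertices. Extrusion per mm of travel: 0.4 × 0.15 / (π × 0.875²) = 0.024945. Accumulating E over each segment gives final E = 1.7563.

G0 X-11.50 Y0.00 Z10.35
G1 X-8.13 Y-8.13 E0.2195
G1 X0.00 Y-11.50 E0.4391
G1 X8.13 Y-8.13 E0.6586
G1 X11.50 Y0.00 E0.8781
G1 X8.13 Y8.13 E1.0977
G1 X0.00 Y11.50 E1.3172
G1 X-8.13 Y8.13 E1.5368
G1 X-11.50 Y0.00 E1.7563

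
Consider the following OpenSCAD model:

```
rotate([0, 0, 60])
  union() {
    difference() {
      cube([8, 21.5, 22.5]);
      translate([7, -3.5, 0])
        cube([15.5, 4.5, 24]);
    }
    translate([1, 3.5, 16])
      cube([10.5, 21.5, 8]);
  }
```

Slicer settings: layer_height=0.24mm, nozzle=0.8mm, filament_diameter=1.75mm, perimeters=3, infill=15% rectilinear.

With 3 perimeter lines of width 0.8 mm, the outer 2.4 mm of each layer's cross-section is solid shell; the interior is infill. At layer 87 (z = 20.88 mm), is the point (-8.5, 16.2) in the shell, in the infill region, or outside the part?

shell

At z = 20.88 mm: the cube (footprint 8×21.5) is included at this height; the cube at (7, -3.5) (footprint 15.5×4.5) is included at this height; Taking the first minus the rest: starting from the 8×21.5 cube, the 15.5×4.5 cube at (7, -3.5) partially overlaps it — only the 1.00 mm² overlap (of its 69.75 mm²) is removed, clipping the outline — 1 connected region; the cube at (1, 3.5) is present — its section is the full 10.5×21.5 rectangle; Combining (union): the regions partially overlap (shared area 126.00 mm²), so overlapping operands fuse into one piece — 1 connected region; (whole slice rotated 60° about Z — lengths, areas and connectivity unchanged). Overall, the cross-section is a single solid region. Undo the 60° rotation: the query point maps to (9.780, 15.461) in the un-rotated model frame. The nearest boundary edge runs (11.50, 25.00)→(11.50, 3.50); distance from the point to it = 1.72 mm. The point is inside the cross-section, 1.72 mm from the nearest boundary — within the 2.4 mm shell band (3 × 0.8).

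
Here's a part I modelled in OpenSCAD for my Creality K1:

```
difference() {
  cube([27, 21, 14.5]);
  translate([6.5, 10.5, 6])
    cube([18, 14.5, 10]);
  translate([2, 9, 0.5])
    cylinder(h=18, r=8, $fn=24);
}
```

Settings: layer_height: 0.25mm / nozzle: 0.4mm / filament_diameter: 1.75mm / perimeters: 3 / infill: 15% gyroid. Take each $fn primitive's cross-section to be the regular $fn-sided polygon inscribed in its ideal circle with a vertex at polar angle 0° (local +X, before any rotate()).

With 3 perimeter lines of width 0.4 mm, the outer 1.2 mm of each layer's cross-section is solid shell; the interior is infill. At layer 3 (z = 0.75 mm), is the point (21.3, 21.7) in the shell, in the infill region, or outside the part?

At z = 0.75 mm: the cube (footprint 27×21) is included at this height; the cube at (6.5, 10.5) is absent (z outside [6, 16]); the r=8 cylinder at (2, 9) gives a regular 24-gon of circumradius 8 (constant along its height); After the difference (first − rest): starting from the 27×21 cube, the r=8 cylinder at (2, 9) partially overlaps it — only the 130.86 mm² overlap (of its 198.77 mm²) is removed, clipping the outline — 1 connected region. Overall, the cross-section is a single solid region. The nearest boundary edge runs (0.00, 21.00)→(27.00, 21.00); distance from the point to it = 0.70 mm. The point is not inside any of the regions above, so it lies outside the cross-section (0.70 mm from the nearest boundary).

outside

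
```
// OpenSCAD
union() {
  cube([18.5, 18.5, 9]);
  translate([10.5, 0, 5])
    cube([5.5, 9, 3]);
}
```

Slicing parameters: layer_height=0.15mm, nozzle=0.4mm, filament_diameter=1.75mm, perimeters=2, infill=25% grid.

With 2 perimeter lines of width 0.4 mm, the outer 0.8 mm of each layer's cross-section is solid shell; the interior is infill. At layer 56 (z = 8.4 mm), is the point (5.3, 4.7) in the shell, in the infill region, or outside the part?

infill

At z = 8.4 mm: the cube is present — its section is the full 18.5×18.5 rectangle; the cube at (10.5, 0) is not intersected at this z (z outside [5, 8]); Merging all regions: only the 18.5×18.5 cube is present, so the union is just that shape — 1 connected region. Overall, the cross-section is a single solid region. The nearest boundary edge runs (0.00, 0.00)→(18.50, 0.00); distance from the point to it = 4.70 mm. The point is inside the cross-section and 4.70 mm from the nearest boundary — more than the 0.8 mm shell width (2 × 0.4), so it's in the infill interior.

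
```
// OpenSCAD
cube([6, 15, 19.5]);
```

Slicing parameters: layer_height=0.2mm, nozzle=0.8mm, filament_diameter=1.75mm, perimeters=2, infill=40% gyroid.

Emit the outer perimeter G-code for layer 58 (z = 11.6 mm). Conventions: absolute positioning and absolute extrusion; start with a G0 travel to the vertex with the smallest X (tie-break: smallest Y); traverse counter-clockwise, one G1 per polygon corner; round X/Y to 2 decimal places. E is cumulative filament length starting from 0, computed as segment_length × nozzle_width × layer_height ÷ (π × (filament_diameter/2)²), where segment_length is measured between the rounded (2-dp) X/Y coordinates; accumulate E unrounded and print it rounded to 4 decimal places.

At z = 11.6 mm: the cube is present — its section is the full 6×15 rectangle. The outline is a single polygon with 4 vertices. Extrusion per mm of travel: 0.8 × 0.2 / (π × 0.875²) = 0.066520. Accumulating E over each segment gives final E = 2.7939.

G0 X0.00 Y0.00 Z11.60
G1 X6.00 Y0.00 E0.3991
G1 X6.00 Y15.00 E1.3969
G1 X0.00 Y15.00 E1.7960
G1 X0.00 Y0.00 E2.7939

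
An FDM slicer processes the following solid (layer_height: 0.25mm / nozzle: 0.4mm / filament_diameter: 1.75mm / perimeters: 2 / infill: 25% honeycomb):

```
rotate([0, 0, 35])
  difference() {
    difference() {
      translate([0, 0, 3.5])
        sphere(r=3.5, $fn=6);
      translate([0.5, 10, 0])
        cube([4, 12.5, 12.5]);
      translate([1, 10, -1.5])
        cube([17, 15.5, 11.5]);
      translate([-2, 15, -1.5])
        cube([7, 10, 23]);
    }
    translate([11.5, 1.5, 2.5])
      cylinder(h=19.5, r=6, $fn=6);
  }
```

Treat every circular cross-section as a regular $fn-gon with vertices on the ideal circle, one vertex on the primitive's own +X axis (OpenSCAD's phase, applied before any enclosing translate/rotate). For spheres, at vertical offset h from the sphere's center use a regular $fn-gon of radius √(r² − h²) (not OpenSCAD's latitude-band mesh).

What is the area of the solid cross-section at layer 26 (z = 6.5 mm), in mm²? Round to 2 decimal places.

8.44 mm²

At z = 6.5 mm: the sphere: section is a regular 6-gon, circumradius = √(r²−h²) = √(3.5²−3²) = 1.803 (area = (6/2)·1.803²·sin(360°/6) = 8.44 mm²); the cube at (0.5, 10) is present — its section is the full 4×12.5 rectangle (area 50.00 mm²); the cube at (1, 10) (footprint 17×15.5) is included at this height (area 263.50 mm²); the 7×10 cube at (-2, 15) contributes its full rectangle (area 70.00 mm²); After the difference (first − rest): starting from the r=3.5 sphere (8.44 mm²), the 4×12.5 cube at (0.5, 10) misses the remaining region (no effect); the 17×15.5 cube at (1, 10) misses the remaining region (no effect); the 7×10 cube at (-2, 15) misses the remaining region (no effect) — area = 8.44 mm²; the r=6 cylinder at (11.5, 1.5) gives a regular 6-gon of circumradius 6 (constant along its height) (area = (6/2)·6.000²·sin(360°/6) = 93.53 mm²); Taking the first minus the rest: starting from the result so far (8.44 mm²), the r=6 cylinder at (11.5, 1.5) misses the remaining region (no effect) — area = 8.44 mm²; (whole slice rotated 35° about Z — lengths, areas and connectivity unchanged). Overall, the cross-section is a single solid region. Net area = 8.44 mm².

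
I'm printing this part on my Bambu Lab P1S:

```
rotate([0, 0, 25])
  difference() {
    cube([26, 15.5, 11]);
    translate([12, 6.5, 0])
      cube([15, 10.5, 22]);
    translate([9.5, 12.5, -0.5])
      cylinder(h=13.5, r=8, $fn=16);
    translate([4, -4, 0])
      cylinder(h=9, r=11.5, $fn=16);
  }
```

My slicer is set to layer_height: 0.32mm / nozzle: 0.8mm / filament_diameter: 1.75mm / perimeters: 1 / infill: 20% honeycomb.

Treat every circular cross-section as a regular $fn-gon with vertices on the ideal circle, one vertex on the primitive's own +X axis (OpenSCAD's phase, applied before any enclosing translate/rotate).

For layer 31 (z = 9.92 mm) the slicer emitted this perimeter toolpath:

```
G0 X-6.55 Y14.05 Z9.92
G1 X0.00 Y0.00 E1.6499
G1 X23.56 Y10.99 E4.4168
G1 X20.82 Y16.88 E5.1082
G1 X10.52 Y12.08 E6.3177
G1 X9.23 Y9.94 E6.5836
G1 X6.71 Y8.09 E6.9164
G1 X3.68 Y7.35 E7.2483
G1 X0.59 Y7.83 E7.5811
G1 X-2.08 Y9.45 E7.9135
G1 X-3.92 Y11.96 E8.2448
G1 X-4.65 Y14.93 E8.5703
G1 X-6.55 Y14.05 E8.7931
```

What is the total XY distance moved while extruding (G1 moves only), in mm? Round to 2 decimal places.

Sum the Euclidean lengths of each G1 segment: total = 82.62 mm.

82.62 mm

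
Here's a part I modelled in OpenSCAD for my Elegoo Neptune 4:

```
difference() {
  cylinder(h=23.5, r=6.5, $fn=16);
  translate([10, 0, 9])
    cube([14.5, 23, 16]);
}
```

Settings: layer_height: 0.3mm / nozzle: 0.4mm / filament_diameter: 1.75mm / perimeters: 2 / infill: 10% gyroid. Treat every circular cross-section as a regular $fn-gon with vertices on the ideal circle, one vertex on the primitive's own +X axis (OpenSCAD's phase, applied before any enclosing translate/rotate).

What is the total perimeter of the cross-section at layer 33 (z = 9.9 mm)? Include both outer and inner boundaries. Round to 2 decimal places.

40.58 mm

At z = 9.9 mm: the cylinder: section is a regular 16-gon, circumradius r=6.5 (perimeter = 2·16·6.500·sin(180°/16) = 40.58 mm); the cube at (10, 0) (footprint 14.5×23) is included at this height (perimeter 75.00 mm); After the difference (first − rest): starting from the r=6.5 cylinder, the 14.5×23 cube at (10, 0) misses the remaining region (no effect) — boundary = 40.58 mm. Overall, the cross-section is a single solid region. Total boundary length (outer) = 40.58 mm.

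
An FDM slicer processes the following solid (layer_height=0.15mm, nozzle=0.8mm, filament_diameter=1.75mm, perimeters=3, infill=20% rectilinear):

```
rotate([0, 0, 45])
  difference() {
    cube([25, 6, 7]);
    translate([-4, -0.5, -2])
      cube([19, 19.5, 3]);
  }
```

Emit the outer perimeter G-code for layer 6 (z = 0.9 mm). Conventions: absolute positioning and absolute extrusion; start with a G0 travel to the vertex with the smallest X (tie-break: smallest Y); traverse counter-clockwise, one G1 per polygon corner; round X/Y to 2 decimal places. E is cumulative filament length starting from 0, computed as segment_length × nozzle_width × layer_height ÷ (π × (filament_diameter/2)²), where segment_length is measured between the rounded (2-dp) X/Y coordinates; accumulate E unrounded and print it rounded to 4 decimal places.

At z = 0.9 mm: the cube is present — its section is the full 25×6 rectangle; the cube at (-4, -0.5) (footprint 19×19.5) is included at this height; Subtracting the remaining from the first: starting from the 25×6 cube, the 19×19.5 cube at (-4, -0.5) partially overlaps it — only the 90.00 mm² overlap (of its 370.50 mm²) is removed, clipping the outline — 1 connected region; (rotated 45° about Z; rotation is an isometry so areas/perimeters/island counts are preserved). The outline is a single polygon with 4 vertices. Extrusion per mm of travel: 0.8 × 0.15 / (π × 0.875²) = 0.049890. Accumulating E over each segment gives final E = 1.5967.

G0 X6.36 Y14.85 Z0.90
G1 X10.61 Y10.61 E0.2995
G1 X17.68 Y17.68 E0.7983
G1 X13.44 Y21.92 E1.0975
G1 X6.36 Y14.85 E1.5967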